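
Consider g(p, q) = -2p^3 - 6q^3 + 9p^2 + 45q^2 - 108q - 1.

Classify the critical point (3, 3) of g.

The mixed partial ∂²g/∂p∂q is 0, so the Hessian at any point is diag(g_pp, g_qq) = diag(6(-2p + 3), 18(-2q + 5)).
At (3, 3): H = diag(-18, -18).
Both eigenvalues are negative, so H is negative definite: a local maximum.

local maximum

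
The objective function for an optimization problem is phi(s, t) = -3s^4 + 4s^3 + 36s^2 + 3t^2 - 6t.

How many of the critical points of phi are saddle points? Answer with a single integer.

phi separates as a function of s plus a function of t, so ∇phi=0 decouples.
∂phi/∂s = -12s(s - 3)(s + 2) = 0 at s ∈ {-2, 0, 3}; ∂phi/∂t = 6(t - 1) = 0 at t ∈ {1}.
The Hessian is diagonal: diag(phi_ss, phi_tt). Second derivatives: phi_ss(-2)=-120, phi_ss(0)=72, phi_ss(3)=-180; phi_tt(1)=6.
Saddle points occur where the two diagonal entries have opposite signs: (-2, 1), (3, 1). Count: 2.

2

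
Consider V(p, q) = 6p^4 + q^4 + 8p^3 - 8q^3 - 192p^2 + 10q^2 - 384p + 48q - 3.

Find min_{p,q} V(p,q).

V(p,q) separates as A(p) + B(q) − 3, so its minimum is min A + min B − 3.
A'(p) = 24(p - 4)(p + 1)(p + 4) vanishes at p ∈ {-4, -1, 4}; B'(q) = 4(q - 4)(q - 3)(q + 1) vanishes at q ∈ {-1, 3, 4}.
Local minima of A (where A''>0): A(-4)=-512, A(4)=-2560. Local minima of B: B(-1)=-29, B(4)=96.
So the global minimum of V is A(4) + B(-1) − 3 = -2560 − 29 − 3 = -2592, attained at (4, -1).

-2592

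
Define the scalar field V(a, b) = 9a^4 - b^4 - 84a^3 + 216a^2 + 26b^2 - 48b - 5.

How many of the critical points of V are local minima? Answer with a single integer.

2

V separates as a function of a plus a function of b, so ∇V=0 decouples.
∂V/∂a = 36a(a - 4)(a - 3) = 0 at a ∈ {0, 3, 4}; ∂V/∂b = -4(b - 3)(b - 1)(b + 4) = 0 at b ∈ {-4, 1, 3}.
The Hessian is diagonal: diag(V_aa, V_bb). Second derivatives: V_aa(0)=432, V_aa(3)=-108, V_aa(4)=144; V_bb(-4)=-140, V_bb(1)=40, V_bb(3)=-56.
Local minima occur where both diagonal entries positive: (0, 1), (4, 1). Count: 2.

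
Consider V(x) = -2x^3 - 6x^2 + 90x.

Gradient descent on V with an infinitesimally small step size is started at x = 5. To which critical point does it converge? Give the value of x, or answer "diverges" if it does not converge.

V'(x) = -6(x - 3)(x + 5), so V'(5) = -120.
Gradient descent moves in the -V' direction, i.e. x is increasing.
There is no critical point above x=5, and V' keeps the same sign, so the iterate runs off to +∞.

diverges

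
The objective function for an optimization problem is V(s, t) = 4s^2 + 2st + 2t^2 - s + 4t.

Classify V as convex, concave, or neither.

convex

V is quadratic, so its Hessian is the constant matrix H = [[8, 2], [2, 4]].
det(H) = 28, tr(H) = 12.
det(H) > 0 and tr(H) > 0, so H is positive definite everywhere: convex.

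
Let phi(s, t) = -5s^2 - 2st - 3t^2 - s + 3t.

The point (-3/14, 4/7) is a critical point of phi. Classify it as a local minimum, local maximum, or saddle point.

The Hessian of phi is constant: H = [[-10, -2], [-2, -6]].
det(H) = (-10)·(-6) − (-2)² = 56.
det(H) > 0 and tr(H) = -16 < 0, so H is negative definite and the point is a local maximum.

local maximum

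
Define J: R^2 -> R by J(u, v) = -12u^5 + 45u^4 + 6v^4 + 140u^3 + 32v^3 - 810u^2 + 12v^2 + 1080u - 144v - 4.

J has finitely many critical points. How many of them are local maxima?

2

J separates as a function of u plus a function of v, so ∇J=0 decouples.
∂J/∂u = -60(u - 3)(u - 2)(u - 1)(u + 3) = 0 at u ∈ {-3, 1, 2, 3}; ∂J/∂v = 24(v - 1)(v + 2)(v + 3) = 0 at v ∈ {-3, -2, 1}.
The Hessian is diagonal: diag(J_uu, J_vv). Second derivatives: J_uu(-3)=7200, J_uu(1)=-480, J_uu(2)=300, J_uu(3)=-720; J_vv(-3)=96, J_vv(-2)=-72, J_vv(1)=288.
Local maxima occur where both diagonal entries negative: (1, -2), (3, -2). Count: 2.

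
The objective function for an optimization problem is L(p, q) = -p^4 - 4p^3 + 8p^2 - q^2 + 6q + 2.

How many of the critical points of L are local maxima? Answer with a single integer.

2

L separates as a function of p plus a function of q, so ∇L=0 decouples.
∂L/∂p = -4p(p - 1)(p + 4) = 0 at p ∈ {-4, 0, 1}; ∂L/∂q = -2(q - 3) = 0 at q ∈ {3}.
The Hessian is diagonal: diag(L_pp, L_qq). Second derivatives: L_pp(-4)=-80, L_pp(0)=16, L_pp(1)=-20; L_qq(3)=-2.
Local maxima occur where both diagonal entries negative: (-4, 3), (1, 3). Count: 2.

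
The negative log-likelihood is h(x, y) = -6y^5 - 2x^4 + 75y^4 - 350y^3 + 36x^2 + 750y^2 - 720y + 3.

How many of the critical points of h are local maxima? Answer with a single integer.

h separates as a function of x plus a function of y, so ∇h=0 decouples.
∂h/∂x = -8x(x - 3)(x + 3) = 0 at x ∈ {-3, 0, 3}; ∂h/∂y = -30(y - 4)(y - 3)(y - 2)(y - 1) = 0 at y ∈ {1, 2, 3, 4}.
The Hessian is diagonal: diag(h_xx, h_yy). Second derivatives: h_xx(-3)=-144, h_xx(0)=72, h_xx(3)=-144; h_yy(1)=180, h_yy(2)=-60, h_yy(3)=60, h_yy(4)=-180.
Local maxima occur where both diagonal entries negative: (-3, 2), (-3, 4), (3, 2), (3, 4). Count: 4.

4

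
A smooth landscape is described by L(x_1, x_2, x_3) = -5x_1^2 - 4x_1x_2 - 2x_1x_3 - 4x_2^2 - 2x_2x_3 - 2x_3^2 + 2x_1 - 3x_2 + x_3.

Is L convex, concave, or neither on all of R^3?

concave

L is quadratic, so its Hessian is the constant matrix H = [[-10, -4, -2], [-4, -8, -2], [-2, -2, -4]].
Leading principal minors: -10, 64, -216.
Signs alternate −, +, − ⇒ H ≺ 0 ⇒ concave.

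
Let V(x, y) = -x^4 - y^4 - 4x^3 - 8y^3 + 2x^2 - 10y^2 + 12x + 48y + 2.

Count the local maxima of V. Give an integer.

4

V separates as a function of x plus a function of y, so ∇V=0 decouples.
∂V/∂x = -4(x - 1)(x + 1)(x + 3) = 0 at x ∈ {-3, -1, 1}; ∂V/∂y = -4(y - 1)(y + 3)(y + 4) = 0 at y ∈ {-4, -3, 1}.
The Hessian is diagonal: diag(V_xx, V_yy). Second derivatives: V_xx(-3)=-32, V_xx(-1)=16, V_xx(1)=-32; V_yy(-4)=-20, V_yy(-3)=16, V_yy(1)=-80.
Local maxima occur where both diagonal entries negative: (-3, -4), (-3, 1), (1, -4), (1, 1). Count: 4.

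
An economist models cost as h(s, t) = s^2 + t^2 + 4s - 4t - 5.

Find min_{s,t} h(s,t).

h(s,t) separates as P(s) + Q(t) − 5, so its minimum is min P + min Q − 5.
P'(s) = 2s + 4 vanishes at s ∈ {-2}; Q'(t) = 2(t - 2) vanishes at t ∈ {2}.
Local minima of P (where P''>0): P(-2)=-4. Local minima of Q: Q(2)=-4.
So the global minimum of h is P(-2) + Q(2) − 5 = -4 − 4 − 5 = -13, attained at (-2, 2).

-13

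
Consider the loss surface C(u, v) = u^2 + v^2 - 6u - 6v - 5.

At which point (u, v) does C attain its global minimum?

C(u,v) separates as P(u) + Q(v) − 5, so its minimum is min P + min Q − 5.
P'(u) = 2u - 6 vanishes at u ∈ {3}; Q'(v) = 2v - 6 vanishes at v ∈ {3}.
Local minima of P (where P''>0): P(3)=-9. Local minima of Q: Q(3)=-9.
So the global minimum of C is P(3) + Q(3) − 5 = -9 − 9 − 5 = -23, attained at (3, 3).

(3, 3)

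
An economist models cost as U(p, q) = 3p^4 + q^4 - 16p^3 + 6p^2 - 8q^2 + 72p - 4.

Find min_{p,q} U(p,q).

-67

U(p,q) separates as A(p) + B(q) − 4, so its minimum is min A + min B − 4.
A'(p) = 12(p - 3)(p - 2)(p + 1) vanishes at p ∈ {-1, 2, 3}; B'(q) = 4q(q - 2)(q + 2) vanishes at q ∈ {-2, 0, 2}.
Local minima of A (where A''>0): A(-1)=-47, A(3)=81. Local minima of B: B(-2)=-16, B(2)=-16.
So the global minimum of U is A(-1) + B(-2) − 4 = -47 − 16 − 4 = -67, attained at (-1, -2).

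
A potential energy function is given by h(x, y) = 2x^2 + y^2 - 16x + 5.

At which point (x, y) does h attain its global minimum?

(4, 0)

h(x,y) separates as P(x) + Q(y) + 5, so its minimum is min P + min Q + 5.
P'(x) = 4x - 16 vanishes at x ∈ {4}; Q'(y) = 2y vanishes at y ∈ {0}.
Local minima of P (where P''>0): P(4)=-32. Local minima of Q: Q(0)=0.
So the global minimum of h is P(4) + Q(0) + 5 = -32 + 0 + 5 = -27, attained at (4, 0).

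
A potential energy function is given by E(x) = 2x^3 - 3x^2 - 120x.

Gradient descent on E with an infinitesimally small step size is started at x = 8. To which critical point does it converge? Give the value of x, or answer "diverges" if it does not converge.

5

E'(x) = 6(x - 5)(x + 4), so E'(8) = 216.
Gradient descent moves in the -E' direction, i.e. x is decreasing.
The nearest critical point in that direction is x = 5, where E'' = 54 > 0 (a local minimum). The iterate converges there.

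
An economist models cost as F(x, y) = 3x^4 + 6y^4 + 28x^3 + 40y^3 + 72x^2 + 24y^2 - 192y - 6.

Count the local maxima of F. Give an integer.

1

F separates as a function of x plus a function of y, so ∇F=0 decouples.
∂F/∂x = 12x(x + 3)(x + 4) = 0 at x ∈ {-4, -3, 0}; ∂F/∂y = 24(y - 1)(y + 2)(y + 4) = 0 at y ∈ {-4, -2, 1}.
The Hessian is diagonal: diag(F_xx, F_yy). Second derivatives: F_xx(-4)=48, F_xx(-3)=-36, F_xx(0)=144; F_yy(-4)=240, F_yy(-2)=-144, F_yy(1)=360.
Local maxima occur where both diagonal entries negative: (-3, -2). Count: 1.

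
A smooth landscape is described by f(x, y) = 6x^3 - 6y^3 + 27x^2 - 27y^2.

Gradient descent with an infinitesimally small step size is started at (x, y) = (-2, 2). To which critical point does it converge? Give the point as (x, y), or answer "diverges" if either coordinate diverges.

diverges

f is separable, so gradient descent decouples: x follows -∂f/∂x, y follows -∂f/∂y.
∂f/∂x = 18x(x + 3); at x=-2 this is -36, so x increases.
∂f/∂y = -18y(y + 3); at y=2 this is -180, so y increases.
The y-coordinate has no critical point in that direction and runs off to infinity.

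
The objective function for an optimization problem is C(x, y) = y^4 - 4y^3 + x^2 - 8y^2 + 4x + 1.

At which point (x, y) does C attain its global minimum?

(-2, 4)

C(x,y) separates as P(x) + Q(y) + 1, so its minimum is min P + min Q + 1.
P'(x) = 2x + 4 vanishes at x ∈ {-2}; Q'(y) = 4y(y - 4)(y + 1) vanishes at y ∈ {-1, 0, 4}.
Local minima of P (where P''>0): P(-2)=-4. Local minima of Q: Q(-1)=-3, Q(4)=-128.
So the global minimum of C is P(-2) + Q(4) + 1 = -4 − 128 + 1 = -131, attained at (-2, 4).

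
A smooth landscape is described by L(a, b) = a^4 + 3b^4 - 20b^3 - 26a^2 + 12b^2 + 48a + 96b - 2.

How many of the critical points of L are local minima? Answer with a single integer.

L separates as a function of a plus a function of b, so ∇L=0 decouples.
∂L/∂a = 4(a - 3)(a - 1)(a + 4) = 0 at a ∈ {-4, 1, 3}; ∂L/∂b = 12(b - 4)(b - 2)(b + 1) = 0 at b ∈ {-1, 2, 4}.
The Hessian is diagonal: diag(L_aa, L_bb). Second derivatives: L_aa(-4)=140, L_aa(1)=-40, L_aa(3)=56; L_bb(-1)=180, L_bb(2)=-72, L_bb(4)=120.
Local minima occur where both diagonal entries positive: (-4, -1), (-4, 4), (3, -1), (3, 4). Count: 4.

4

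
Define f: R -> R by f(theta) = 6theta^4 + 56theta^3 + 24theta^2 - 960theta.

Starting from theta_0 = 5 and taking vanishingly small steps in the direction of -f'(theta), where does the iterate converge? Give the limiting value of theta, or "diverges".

2

f'(theta) = 24(theta - 2)(theta + 4)(theta + 5), so f'(5) = 6480.
Gradient descent moves in the -f' direction, i.e. theta is decreasing.
The nearest critical point in that direction is theta = 2, where f'' = 1008 > 0 (a local minimum). The iterate converges there.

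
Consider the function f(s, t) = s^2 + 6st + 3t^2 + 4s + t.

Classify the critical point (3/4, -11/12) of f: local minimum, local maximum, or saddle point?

saddle point

The Hessian of f is constant: H = [[2, 6], [6, 6]].
det(H) = 2·6 − 6² = -24.
Since det(H) < 0, H is indefinite and the critical point is a saddle point.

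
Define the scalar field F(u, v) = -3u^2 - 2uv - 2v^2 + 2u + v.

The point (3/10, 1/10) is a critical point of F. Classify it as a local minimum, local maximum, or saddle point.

The Hessian of F is constant: H = [[-6, -2], [-2, -4]].
det(H) = (-6)·(-4) − (-2)² = 20.
det(H) > 0 and tr(H) = -10 < 0, so H is negative definite and the point is a local maximum.

local maximum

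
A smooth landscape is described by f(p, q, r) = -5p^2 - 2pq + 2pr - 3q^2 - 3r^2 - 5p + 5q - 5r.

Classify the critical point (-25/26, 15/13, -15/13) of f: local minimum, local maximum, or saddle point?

The Hessian is constant: H = [[-10, -2, 2], [-2, -6, 0], [2, 0, -6]].
Leading principal minors: Δ₁ = -10, Δ₂ = 56, Δ₃ = -312.
The minors alternate sign starting negative (−, +, −), so H is negative definite: a local maximum.

local maximum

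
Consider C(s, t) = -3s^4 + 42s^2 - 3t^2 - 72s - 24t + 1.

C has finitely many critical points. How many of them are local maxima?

C separates as a function of s plus a function of t, so ∇C=0 decouples.
∂C/∂s = -12(s - 2)(s - 1)(s + 3) = 0 at s ∈ {-3, 1, 2}; ∂C/∂t = -6(t + 4) = 0 at t ∈ {-4}.
The Hessian is diagonal: diag(C_ss, C_tt). Second derivatives: C_ss(-3)=-240, C_ss(1)=48, C_ss(2)=-60; C_tt(-4)=-6.
Local maxima occur where both diagonal entries negative: (-3, -4), (2, -4). Count: 2.

2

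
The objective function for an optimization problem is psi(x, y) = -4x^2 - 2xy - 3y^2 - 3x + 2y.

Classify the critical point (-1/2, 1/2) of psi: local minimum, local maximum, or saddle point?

The Hessian of psi is constant: H = [[-8, -2], [-2, -6]].
det(H) = (-8)·(-6) − (-2)² = 44.
det(H) > 0 and tr(H) = -14 < 0, so H is negative definite and the point is a local maximum.

local maximum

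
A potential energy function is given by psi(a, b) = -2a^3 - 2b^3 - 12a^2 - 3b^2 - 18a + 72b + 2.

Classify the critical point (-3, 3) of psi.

saddle point

The mixed partial ∂²psi/∂a∂b is 0, so the Hessian at any point is diag(psi_aa, psi_bb) = diag(-12(a + 2), -6(2b + 1)).
At (-3, 3): H = diag(12, -42).
The eigenvalues have opposite signs, so H is indefinite: a saddle point.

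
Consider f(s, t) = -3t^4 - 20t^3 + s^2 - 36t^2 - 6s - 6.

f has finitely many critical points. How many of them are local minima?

1

f separates as a function of s plus a function of t, so ∇f=0 decouples.
∂f/∂s = 2(s - 3) = 0 at s ∈ {3}; ∂f/∂t = -12t(t + 2)(t + 3) = 0 at t ∈ {-3, -2, 0}.
The Hessian is diagonal: diag(f_ss, f_tt). Second derivatives: f_ss(3)=2; f_tt(-3)=-36, f_tt(-2)=24, f_tt(0)=-72.
Local minima occur where both diagonal entries positive: (3, -2). Count: 1.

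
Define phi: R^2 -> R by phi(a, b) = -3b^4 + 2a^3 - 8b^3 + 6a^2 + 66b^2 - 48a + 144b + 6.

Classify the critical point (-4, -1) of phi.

saddle point

The mixed partial ∂²phi/∂a∂b is 0, so the Hessian at any point is diag(phi_aa, phi_bb) = diag(12(a + 1), 12(-3b^2 - 4b + 11)).
At (-4, -1): H = diag(-36, 144).
The eigenvalues have opposite signs, so H is indefinite: a saddle point.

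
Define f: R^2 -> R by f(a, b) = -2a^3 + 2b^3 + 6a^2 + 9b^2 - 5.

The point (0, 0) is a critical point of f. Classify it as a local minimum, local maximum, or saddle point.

The mixed partial ∂²f/∂a∂b is 0, so the Hessian at any point is diag(f_aa, f_bb) = diag(12(-a + 1), 6(2b + 3)).
At (0, 0): H = diag(12, 18).
Both eigenvalues are positive, so H is positive definite: a local minimum.

local minimum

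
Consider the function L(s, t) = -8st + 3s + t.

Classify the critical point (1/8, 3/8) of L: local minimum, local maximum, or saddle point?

The Hessian of L is constant: H = [[0, -8], [-8, 0]].
det(H) = 0·0 − (-8)² = -64.
Since det(H) < 0, H is indefinite and the critical point is a saddle point.

saddle point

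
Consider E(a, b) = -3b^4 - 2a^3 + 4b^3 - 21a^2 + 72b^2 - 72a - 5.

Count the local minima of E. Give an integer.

1

E separates as a function of a plus a function of b, so ∇E=0 decouples.
∂E/∂a = -6(a + 3)(a + 4) = 0 at a ∈ {-4, -3}; ∂E/∂b = -12b(b - 4)(b + 3) = 0 at b ∈ {-3, 0, 4}.
The Hessian is diagonal: diag(E_aa, E_bb). Second derivatives: E_aa(-4)=6, E_aa(-3)=-6; E_bb(-3)=-252, E_bb(0)=144, E_bb(4)=-336.
Local minima occur where both diagonal entries positive: (-4, 0). Count: 1.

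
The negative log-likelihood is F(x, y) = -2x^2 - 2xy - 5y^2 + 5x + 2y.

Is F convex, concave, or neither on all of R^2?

F is quadratic, so its Hessian is the constant matrix H = [[-4, -2], [-2, -10]].
det(H) = 36, tr(H) = -14.
det(H) > 0 and tr(H) < 0, so H is negative definite everywhere: concave.

concave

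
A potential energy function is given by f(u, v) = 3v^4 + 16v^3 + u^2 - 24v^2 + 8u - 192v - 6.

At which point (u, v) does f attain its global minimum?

f(u,v) separates as P(u) + Q(v) − 6, so its minimum is min P + min Q − 6.
P'(u) = 2u + 8 vanishes at u ∈ {-4}; Q'(v) = 12(v - 2)(v + 2)(v + 4) vanishes at v ∈ {-4, -2, 2}.
Local minima of P (where P''>0): P(-4)=-16. Local minima of Q: Q(-4)=128, Q(2)=-304.
So the global minimum of f is P(-4) + Q(2) − 6 = -16 − 304 − 6 = -326, attained at (-4, 2).

(-4, 2)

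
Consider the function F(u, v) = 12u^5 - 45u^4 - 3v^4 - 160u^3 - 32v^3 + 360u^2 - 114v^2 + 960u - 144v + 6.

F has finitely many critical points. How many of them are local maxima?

F separates as a function of u plus a function of v, so ∇F=0 decouples.
∂F/∂u = 60(u - 4)(u - 2)(u + 1)(u + 2) = 0 at u ∈ {-2, -1, 2, 4}; ∂F/∂v = -12(v + 1)(v + 3)(v + 4) = 0 at v ∈ {-4, -3, -1}.
The Hessian is diagonal: diag(F_uu, F_vv). Second derivatives: F_uu(-2)=-1440, F_uu(-1)=900, F_uu(2)=-1440, F_uu(4)=3600; F_vv(-4)=-36, F_vv(-3)=24, F_vv(-1)=-72.
Local maxima occur where both diagonal entries negative: (-2, -4), (-2, -1), (2, -4), (2, -1). Count: 4.

4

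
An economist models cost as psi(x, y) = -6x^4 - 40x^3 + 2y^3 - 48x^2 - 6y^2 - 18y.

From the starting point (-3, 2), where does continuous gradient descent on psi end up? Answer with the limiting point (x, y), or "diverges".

(-1, 3)

psi is separable, so gradient descent decouples: x follows -∂psi/∂x, y follows -∂psi/∂y.
∂psi/∂x = -24x(x + 1)(x + 4); at x=-3 this is -144, so x increases.
∂psi/∂y = 6(y - 3)(y + 1); at y=2 this is -18, so y increases.
x converges to its nearest critical value -1 (a local min of the x-part); y converges to 3. The iterate converges to (-1, 3).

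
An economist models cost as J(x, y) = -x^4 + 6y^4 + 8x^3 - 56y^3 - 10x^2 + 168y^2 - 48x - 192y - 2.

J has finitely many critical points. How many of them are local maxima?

2

J separates as a function of x plus a function of y, so ∇J=0 decouples.
∂J/∂x = -4(x - 4)(x - 3)(x + 1) = 0 at x ∈ {-1, 3, 4}; ∂J/∂y = 24(y - 4)(y - 2)(y - 1) = 0 at y ∈ {1, 2, 4}.
The Hessian is diagonal: diag(J_xx, J_yy). Second derivatives: J_xx(-1)=-80, J_xx(3)=16, J_xx(4)=-20; J_yy(1)=72, J_yy(2)=-48, J_yy(4)=144.
Local maxima occur where both diagonal entries negative: (-1, 2), (4, 2). Count: 2.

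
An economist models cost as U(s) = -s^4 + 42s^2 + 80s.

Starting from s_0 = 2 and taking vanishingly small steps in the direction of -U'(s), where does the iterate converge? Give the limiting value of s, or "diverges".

U'(s) = -4(s - 5)(s + 1)(s + 4), so U'(2) = 216.
Gradient descent moves in the -U' direction, i.e. s is decreasing.
The nearest critical point in that direction is s = -1, where U'' = 72 > 0 (a local minimum). The iterate converges there.

-1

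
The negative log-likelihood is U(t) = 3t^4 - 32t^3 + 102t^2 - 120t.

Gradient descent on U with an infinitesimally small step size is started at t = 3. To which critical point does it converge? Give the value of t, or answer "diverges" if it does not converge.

U'(t) = 12(t - 5)(t - 2)(t - 1), so U'(3) = -48.
Gradient descent moves in the -U' direction, i.e. t is increasing.
The nearest critical point in that direction is t = 5, where U'' = 144 > 0 (a local minimum). The iterate converges there.

5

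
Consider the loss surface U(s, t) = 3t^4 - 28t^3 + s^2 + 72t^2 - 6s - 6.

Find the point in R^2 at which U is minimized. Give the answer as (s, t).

U(s,t) separates as P(s) + Q(t) − 6, so its minimum is min P + min Q − 6.
P'(s) = 2s - 6 vanishes at s ∈ {3}; Q'(t) = 12t(t - 4)(t - 3) vanishes at t ∈ {0, 3, 4}.
Local minima of P (where P''>0): P(3)=-9. Local minima of Q: Q(0)=0, Q(4)=128.
So the global minimum of U is P(3) + Q(0) − 6 = -9 + 0 − 6 = -15, attained at (3, 0).

(3, 0)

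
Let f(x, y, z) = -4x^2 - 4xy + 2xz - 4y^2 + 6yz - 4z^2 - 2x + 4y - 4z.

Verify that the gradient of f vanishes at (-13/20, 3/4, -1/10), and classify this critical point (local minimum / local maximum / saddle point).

∇f = (-8x - 4y + 2z - 2, -4x - 8y + 6z + 4, 2x + 6y - 8z - 4); substituting (-13/20, 3/4, -1/10) gives ∇f = (0, 0, 0), so (-13/20, 3/4, -1/10) is indeed a critical point.
The Hessian is constant: H = [[-8, -4, 2], [-4, -8, 6], [2, 6, -8]].
Leading principal minors: Δ₁ = -8, Δ₂ = 48, Δ₃ = -160.
The minors alternate sign starting negative (−, +, −), so H is negative definite: a local maximum.

local maximum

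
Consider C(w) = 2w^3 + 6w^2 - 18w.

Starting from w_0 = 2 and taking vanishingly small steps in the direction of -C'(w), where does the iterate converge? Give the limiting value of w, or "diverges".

C'(w) = 6(w - 1)(w + 3), so C'(2) = 30.
Gradient descent moves in the -C' direction, i.e. w is decreasing.
The nearest critical point in that direction is w = 1, where C'' = 24 > 0 (a local minimum). The iterate converges there.

1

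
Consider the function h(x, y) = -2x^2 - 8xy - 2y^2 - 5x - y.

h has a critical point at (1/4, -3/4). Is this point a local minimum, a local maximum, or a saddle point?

The Hessian of h is constant: H = [[-4, -8], [-8, -4]].
det(H) = (-4)·(-4) − (-8)² = -48.
Since det(H) < 0, H is indefinite and the critical point is a saddle point.

saddle point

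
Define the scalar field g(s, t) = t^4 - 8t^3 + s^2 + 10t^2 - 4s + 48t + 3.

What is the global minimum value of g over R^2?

g(s,t) separates as P(s) + Q(t) + 3, so its minimum is min P + min Q + 3.
P'(s) = 2s - 4 vanishes at s ∈ {2}; Q'(t) = 4(t - 4)(t - 3)(t + 1) vanishes at t ∈ {-1, 3, 4}.
Local minima of P (where P''>0): P(2)=-4. Local minima of Q: Q(-1)=-29, Q(4)=96.
So the global minimum of g is P(2) + Q(-1) + 3 = -4 − 29 + 3 = -30, attained at (2, -1).

-30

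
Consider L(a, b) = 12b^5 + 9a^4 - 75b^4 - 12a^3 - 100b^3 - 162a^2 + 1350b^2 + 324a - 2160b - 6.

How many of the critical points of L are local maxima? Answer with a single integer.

2

L separates as a function of a plus a function of b, so ∇L=0 decouples.
∂L/∂a = 36(a - 3)(a - 1)(a + 3) = 0 at a ∈ {-3, 1, 3}; ∂L/∂b = 60(b - 4)(b - 3)(b - 1)(b + 3) = 0 at b ∈ {-3, 1, 3, 4}.
The Hessian is diagonal: diag(L_aa, L_bb). Second derivatives: L_aa(-3)=864, L_aa(1)=-288, L_aa(3)=432; L_bb(-3)=-10080, L_bb(1)=1440, L_bb(3)=-720, L_bb(4)=1260.
Local maxima occur where both diagonal entries negative: (1, -3), (1, 3). Count: 2.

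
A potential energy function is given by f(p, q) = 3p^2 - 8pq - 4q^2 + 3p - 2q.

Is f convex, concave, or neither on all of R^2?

neither

f is quadratic, so its Hessian is the constant matrix H = [[6, -8], [-8, -8]].
det(H) = -112, tr(H) = -2.
det(H) < 0, so H is indefinite: neither convex nor concave.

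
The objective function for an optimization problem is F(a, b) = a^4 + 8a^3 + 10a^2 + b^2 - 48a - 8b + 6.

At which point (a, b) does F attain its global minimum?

(1, 4)

F(a,b) separates as P(a) + Q(b) + 6, so its minimum is min P + min Q + 6.
P'(a) = 4(a - 1)(a + 3)(a + 4) vanishes at a ∈ {-4, -3, 1}; Q'(b) = 2b - 8 vanishes at b ∈ {4}.
Local minima of P (where P''>0): P(-4)=96, P(1)=-29. Local minima of Q: Q(4)=-16.
So the global minimum of F is P(1) + Q(4) + 6 = -29 − 16 + 6 = -39, attained at (1, 4).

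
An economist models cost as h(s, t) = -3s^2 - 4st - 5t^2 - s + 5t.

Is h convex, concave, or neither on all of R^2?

h is quadratic, so its Hessian is the constant matrix H = [[-6, -4], [-4, -10]].
det(H) = 44, tr(H) = -16.
det(H) > 0 and tr(H) < 0, so H is negative definite everywhere: concave.

concave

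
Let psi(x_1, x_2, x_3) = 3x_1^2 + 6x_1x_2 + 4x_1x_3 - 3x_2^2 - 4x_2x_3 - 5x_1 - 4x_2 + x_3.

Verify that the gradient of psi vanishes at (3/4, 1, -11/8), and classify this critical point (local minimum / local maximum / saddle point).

saddle point

∇psi = (6x_1 + 6x_2 + 4x_3 - 5, 6x_1 - 6x_2 - 4x_3 - 4, 4x_1 - 4x_2 + 1); substituting (3/4, 1, -11/8) gives ∇psi = (0, 0, 0), so (3/4, 1, -11/8) is indeed a critical point.
The Hessian is constant: H = [[6, 6, 4], [6, -6, -4], [4, -4, 0]].
Leading principal minors: Δ₁ = 6, Δ₂ = -72, Δ₃ = -192.
The minors fit neither the all-positive nor the alternating-sign pattern, so H is indefinite: a saddle point.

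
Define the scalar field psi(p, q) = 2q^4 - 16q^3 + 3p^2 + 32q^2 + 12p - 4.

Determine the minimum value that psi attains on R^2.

-16

psi(p,q) separates as A(p) + B(q) − 4, so its minimum is min A + min B − 4.
A'(p) = 6p + 12 vanishes at p ∈ {-2}; B'(q) = 8q(q - 4)(q - 2) vanishes at q ∈ {0, 2, 4}.
Local minima of A (where A''>0): A(-2)=-12. Local minima of B: B(0)=0, B(4)=0.
So the global minimum of psi is A(-2) + B(0) − 4 = -12 + 0 − 4 = -16, attained at (-2, 0).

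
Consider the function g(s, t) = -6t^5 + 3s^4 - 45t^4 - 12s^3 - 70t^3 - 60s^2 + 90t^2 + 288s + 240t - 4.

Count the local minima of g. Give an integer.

g separates as a function of s plus a function of t, so ∇g=0 decouples.
∂g/∂s = 12(s - 4)(s - 2)(s + 3) = 0 at s ∈ {-3, 2, 4}; ∂g/∂t = -30(t - 1)(t + 1)(t + 2)(t + 4) = 0 at t ∈ {-4, -2, -1, 1}.
The Hessian is diagonal: diag(g_ss, g_tt). Second derivatives: g_ss(-3)=420, g_ss(2)=-120, g_ss(4)=168; g_tt(-4)=900, g_tt(-2)=-180, g_tt(-1)=180, g_tt(1)=-900.
Local minima occur where both diagonal entries positive: (-3, -4), (-3, -1), (4, -4), (4, -1). Count: 4.

4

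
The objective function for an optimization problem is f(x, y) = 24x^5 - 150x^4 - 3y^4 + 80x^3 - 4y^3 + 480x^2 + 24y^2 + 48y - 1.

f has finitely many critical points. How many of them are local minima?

f separates as a function of x plus a function of y, so ∇f=0 decouples.
∂f/∂x = 120x(x - 4)(x - 2)(x + 1) = 0 at x ∈ {-1, 0, 2, 4}; ∂f/∂y = -12(y - 2)(y + 1)(y + 2) = 0 at y ∈ {-2, -1, 2}.
The Hessian is diagonal: diag(f_xx, f_yy). Second derivatives: f_xx(-1)=-1800, f_xx(0)=960, f_xx(2)=-1440, f_xx(4)=4800; f_yy(-2)=-48, f_yy(-1)=36, f_yy(2)=-144.
Local minima occur where both diagonal entries positive: (0, -1), (4, -1). Count: 2.

2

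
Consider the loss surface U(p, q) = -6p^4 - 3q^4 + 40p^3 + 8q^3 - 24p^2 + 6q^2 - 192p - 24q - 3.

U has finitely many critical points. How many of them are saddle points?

U separates as a function of p plus a function of q, so ∇U=0 decouples.
∂U/∂p = -24(p - 4)(p - 2)(p + 1) = 0 at p ∈ {-1, 2, 4}; ∂U/∂q = -12(q - 2)(q - 1)(q + 1) = 0 at q ∈ {-1, 1, 2}.
The Hessian is diagonal: diag(U_pp, U_qq). Second derivatives: U_pp(-1)=-360, U_pp(2)=144, U_pp(4)=-240; U_qq(-1)=-72, U_qq(1)=24, U_qq(2)=-36.
Saddle points occur where the two diagonal entries have opposite signs: (-1, 1), (2, -1), (2, 2), (4, 1). Count: 4.

4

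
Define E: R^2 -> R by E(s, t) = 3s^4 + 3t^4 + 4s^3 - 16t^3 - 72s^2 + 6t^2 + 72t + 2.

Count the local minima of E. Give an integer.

E separates as a function of s plus a function of t, so ∇E=0 decouples.
∂E/∂s = 12s(s - 3)(s + 4) = 0 at s ∈ {-4, 0, 3}; ∂E/∂t = 12(t - 3)(t - 2)(t + 1) = 0 at t ∈ {-1, 2, 3}.
The Hessian is diagonal: diag(E_ss, E_tt). Second derivatives: E_ss(-4)=336, E_ss(0)=-144, E_ss(3)=252; E_tt(-1)=144, E_tt(2)=-36, E_tt(3)=48.
Local minima occur where both diagonal entries positive: (-4, -1), (-4, 3), (3, -1), (3, 3). Count: 4.

4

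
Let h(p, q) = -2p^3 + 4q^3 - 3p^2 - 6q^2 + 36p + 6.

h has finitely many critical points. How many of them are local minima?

h separates as a function of p plus a function of q, so ∇h=0 decouples.
∂h/∂p = -6(p - 2)(p + 3) = 0 at p ∈ {-3, 2}; ∂h/∂q = 12q(q - 1) = 0 at q ∈ {0, 1}.
The Hessian is diagonal: diag(h_pp, h_qq). Second derivatives: h_pp(-3)=30, h_pp(2)=-30; h_qq(0)=-12, h_qq(1)=12.
Local minima occur where both diagonal entries positive: (-3, 1). Count: 1.

1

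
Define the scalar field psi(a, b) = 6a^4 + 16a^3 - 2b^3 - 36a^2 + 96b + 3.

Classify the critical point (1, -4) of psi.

local minimum

The mixed partial ∂²psi/∂a∂b is 0, so the Hessian at any point is diag(psi_aa, psi_bb) = diag(24(3a^2 + 4a - 3), -12b).
At (1, -4): H = diag(96, 48).
Both eigenvalues are positive, so H is positive definite: a local minimum.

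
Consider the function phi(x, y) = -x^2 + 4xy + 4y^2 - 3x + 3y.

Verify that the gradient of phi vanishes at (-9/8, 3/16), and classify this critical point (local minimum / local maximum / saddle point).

saddle point

∇phi = (-2x + 4y - 3, 4x + 8y + 3); substituting (-9/8, 3/16) gives ∇phi = (0, 0), so (-9/8, 3/16) is indeed a critical point.
The Hessian of phi is constant: H = [[-2, 4], [4, 8]].
det(H) = (-2)·8 − 4² = -32.
Since det(H) < 0, H is indefinite and the critical point is a saddle point.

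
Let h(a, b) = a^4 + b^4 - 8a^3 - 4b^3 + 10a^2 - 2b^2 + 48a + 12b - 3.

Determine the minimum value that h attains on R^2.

-41

h(a,b) separates as P(a) + Q(b) − 3, so its minimum is min P + min Q − 3.
P'(a) = 4(a - 4)(a - 3)(a + 1) vanishes at a ∈ {-1, 3, 4}; Q'(b) = 4(b - 3)(b - 1)(b + 1) vanishes at b ∈ {-1, 1, 3}.
Local minima of P (where P''>0): P(-1)=-29, P(4)=96. Local minima of Q: Q(-1)=-9, Q(3)=-9.
So the global minimum of h is P(-1) + Q(-1) − 3 = -29 − 9 − 3 = -41, attained at (-1, -1).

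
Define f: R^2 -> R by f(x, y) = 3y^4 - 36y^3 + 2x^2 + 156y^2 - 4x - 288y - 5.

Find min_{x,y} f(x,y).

-199

f(x,y) separates as P(x) + Q(y) − 5, so its minimum is min P + min Q − 5.
P'(x) = 4x - 4 vanishes at x ∈ {1}; Q'(y) = 12(y - 4)(y - 3)(y - 2) vanishes at y ∈ {2, 3, 4}.
Local minima of P (where P''>0): P(1)=-2. Local minima of Q: Q(2)=-192, Q(4)=-192.
So the global minimum of f is P(1) + Q(2) − 5 = -2 − 192 − 5 = -199, attained at (1, 2).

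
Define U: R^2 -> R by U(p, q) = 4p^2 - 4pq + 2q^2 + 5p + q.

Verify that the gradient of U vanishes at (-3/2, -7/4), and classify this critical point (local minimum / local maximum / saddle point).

local minimum

∇U = (8p - 4q + 5, -4p + 4q + 1); substituting (-3/2, -7/4) gives ∇U = (0, 0), so (-3/2, -7/4) is indeed a critical point.
The Hessian of U is constant: H = [[8, -4], [-4, 4]].
det(H) = 8·4 − (-4)² = 16.
det(H) > 0 and tr(H) = 12 > 0, so H is positive definite and the point is a local minimum.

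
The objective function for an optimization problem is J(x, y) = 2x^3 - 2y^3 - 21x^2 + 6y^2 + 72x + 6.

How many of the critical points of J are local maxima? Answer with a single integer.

1

J separates as a function of x plus a function of y, so ∇J=0 decouples.
∂J/∂x = 6(x - 4)(x - 3) = 0 at x ∈ {3, 4}; ∂J/∂y = -6y(y - 2) = 0 at y ∈ {0, 2}.
The Hessian is diagonal: diag(J_xx, J_yy). Second derivatives: J_xx(3)=-6, J_xx(4)=6; J_yy(0)=12, J_yy(2)=-12.
Local maxima occur where both diagonal entries negative: (3, 2). Count: 1.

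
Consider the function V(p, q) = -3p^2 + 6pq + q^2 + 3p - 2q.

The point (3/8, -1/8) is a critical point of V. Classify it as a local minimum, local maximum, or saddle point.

saddle point

The Hessian of V is constant: H = [[-6, 6], [6, 2]].
det(H) = (-6)·2 − 6² = -48.
Since det(H) < 0, H is indefinite and the critical point is a saddle point.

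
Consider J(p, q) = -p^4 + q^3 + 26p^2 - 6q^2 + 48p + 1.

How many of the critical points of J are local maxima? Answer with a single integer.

J separates as a function of p plus a function of q, so ∇J=0 decouples.
∂J/∂p = -4(p - 4)(p + 1)(p + 3) = 0 at p ∈ {-3, -1, 4}; ∂J/∂q = 3q(q - 4) = 0 at q ∈ {0, 4}.
The Hessian is diagonal: diag(J_pp, J_qq). Second derivatives: J_pp(-3)=-56, J_pp(-1)=40, J_pp(4)=-140; J_qq(0)=-12, J_qq(4)=12.
Local maxima occur where both diagonal entries negative: (-3, 0), (4, 0). Count: 2.

2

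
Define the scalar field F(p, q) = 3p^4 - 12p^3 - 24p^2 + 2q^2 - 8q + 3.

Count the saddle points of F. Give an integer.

1

F separates as a function of p plus a function of q, so ∇F=0 decouples.
∂F/∂p = 12p(p - 4)(p + 1) = 0 at p ∈ {-1, 0, 4}; ∂F/∂q = 4(q - 2) = 0 at q ∈ {2}.
The Hessian is diagonal: diag(F_pp, F_qq). Second derivatives: F_pp(-1)=60, F_pp(0)=-48, F_pp(4)=240; F_qq(2)=4.
Saddle points occur where the two diagonal entries have opposite signs: (0, 2). Count: 1.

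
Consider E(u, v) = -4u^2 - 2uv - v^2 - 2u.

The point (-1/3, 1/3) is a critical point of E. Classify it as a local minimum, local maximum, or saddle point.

The Hessian of E is constant: H = [[-8, -2], [-2, -2]].
det(H) = (-8)·(-2) − (-2)² = 12.
det(H) > 0 and tr(H) = -10 < 0, so H is negative definite and the point is a local maximum.

local maximum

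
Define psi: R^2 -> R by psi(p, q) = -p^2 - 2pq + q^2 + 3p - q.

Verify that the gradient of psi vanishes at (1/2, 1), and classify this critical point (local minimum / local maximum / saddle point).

∇psi = (-2p - 2q + 3, -2p + 2q - 1); substituting (1/2, 1) gives ∇psi = (0, 0), so (1/2, 1) is indeed a critical point.
The Hessian of psi is constant: H = [[-2, -2], [-2, 2]].
det(H) = (-2)·2 − (-2)² = -8.
Since det(H) < 0, H is indefinite and the critical point is a saddle point.

saddle point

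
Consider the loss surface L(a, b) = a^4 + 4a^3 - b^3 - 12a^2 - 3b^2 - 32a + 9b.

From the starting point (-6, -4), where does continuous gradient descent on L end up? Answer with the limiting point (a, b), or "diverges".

(-4, -3)

L is separable, so gradient descent decouples: a follows -∂L/∂a, b follows -∂L/∂b.
∂L/∂a = 4(a - 2)(a + 1)(a + 4); at a=-6 this is -320, so a increases.
∂L/∂b = -3(b - 1)(b + 3); at b=-4 this is -15, so b increases.
a converges to its nearest critical value -4 (a local min of the a-part); b converges to -3. The iterate converges to (-4, -3).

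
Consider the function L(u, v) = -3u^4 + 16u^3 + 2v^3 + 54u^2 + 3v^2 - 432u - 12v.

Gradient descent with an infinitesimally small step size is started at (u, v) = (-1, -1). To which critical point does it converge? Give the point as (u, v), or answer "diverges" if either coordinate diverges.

(3, 1)

L is separable, so gradient descent decouples: u follows -∂L/∂u, v follows -∂L/∂v.
∂L/∂u = -12(u - 4)(u - 3)(u + 3); at u=-1 this is -480, so u increases.
∂L/∂v = 6(v - 1)(v + 2); at v=-1 this is -12, so v increases.
u converges to its nearest critical value 3 (a local min of the u-part); v converges to 1. The iterate converges to (3, 1).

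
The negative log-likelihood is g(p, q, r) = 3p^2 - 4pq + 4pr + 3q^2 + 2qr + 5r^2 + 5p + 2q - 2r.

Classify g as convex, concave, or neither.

g is quadratic, so its Hessian is the constant matrix H = [[6, -4, 4], [-4, 6, 2], [4, 2, 10]].
Leading principal minors: 6, 20, 16.
All positive ⇒ H ≻ 0 ⇒ convex.

convex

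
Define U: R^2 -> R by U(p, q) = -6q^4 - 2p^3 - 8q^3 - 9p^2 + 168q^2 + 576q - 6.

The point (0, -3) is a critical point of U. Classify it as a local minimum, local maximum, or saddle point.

The mixed partial ∂²U/∂p∂q is 0, so the Hessian at any point is diag(U_pp, U_qq) = diag(-6(2p + 3), 24(-3q^2 - 2q + 14)).
At (0, -3): H = diag(-18, -168).
Both eigenvalues are negative, so H is negative definite: a local maximum.

local maximum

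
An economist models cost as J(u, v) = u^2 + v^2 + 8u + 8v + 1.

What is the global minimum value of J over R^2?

-31

J(u,v) separates as P(u) + Q(v) + 1, so its minimum is min P + min Q + 1.
P'(u) = 2u + 8 vanishes at u ∈ {-4}; Q'(v) = 2v + 8 vanishes at v ∈ {-4}.
Local minima of P (where P''>0): P(-4)=-16. Local minima of Q: Q(-4)=-16.
So the global minimum of J is P(-4) + Q(-4) + 1 = -16 − 16 + 1 = -31, attained at (-4, -4).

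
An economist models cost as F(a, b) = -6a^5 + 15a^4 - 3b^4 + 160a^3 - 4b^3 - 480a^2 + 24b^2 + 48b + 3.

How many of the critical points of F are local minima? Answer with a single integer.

2

F separates as a function of a plus a function of b, so ∇F=0 decouples.
∂F/∂a = -30a(a - 4)(a - 2)(a + 4) = 0 at a ∈ {-4, 0, 2, 4}; ∂F/∂b = -12(b - 2)(b + 1)(b + 2) = 0 at b ∈ {-2, -1, 2}.
The Hessian is diagonal: diag(F_aa, F_bb). Second derivatives: F_aa(-4)=5760, F_aa(0)=-960, F_aa(2)=720, F_aa(4)=-1920; F_bb(-2)=-48, F_bb(-1)=36, F_bb(2)=-144.
Local minima occur where both diagonal entries positive: (-4, -1), (2, -1). Count: 2.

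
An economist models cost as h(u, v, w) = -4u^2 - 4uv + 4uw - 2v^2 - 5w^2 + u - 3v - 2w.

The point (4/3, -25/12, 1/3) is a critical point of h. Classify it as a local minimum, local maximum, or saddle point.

local maximum

The Hessian is constant: H = [[-8, -4, 4], [-4, -4, 0], [4, 0, -10]].
Leading principal minors: Δ₁ = -8, Δ₂ = 16, Δ₃ = -96.
The minors alternate sign starting negative (−, +, −), so H is negative definite: a local maximum.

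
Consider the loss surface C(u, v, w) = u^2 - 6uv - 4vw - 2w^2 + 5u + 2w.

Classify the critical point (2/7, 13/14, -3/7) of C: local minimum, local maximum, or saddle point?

saddle point

The Hessian is constant: H = [[2, -6, 0], [-6, 0, -4], [0, -4, -4]].
Leading principal minors: Δ₁ = 2, Δ₂ = -36, Δ₃ = 112.
The minors fit neither the all-positive nor the alternating-sign pattern, so H is indefinite: a saddle point.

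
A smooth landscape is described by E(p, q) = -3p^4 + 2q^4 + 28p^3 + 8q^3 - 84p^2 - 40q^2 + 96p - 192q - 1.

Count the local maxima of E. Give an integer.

2

E separates as a function of p plus a function of q, so ∇E=0 decouples.
∂E/∂p = -12(p - 4)(p - 2)(p - 1) = 0 at p ∈ {1, 2, 4}; ∂E/∂q = 8(q - 3)(q + 2)(q + 4) = 0 at q ∈ {-4, -2, 3}.
The Hessian is diagonal: diag(E_pp, E_qq). Second derivatives: E_pp(1)=-36, E_pp(2)=24, E_pp(4)=-72; E_qq(-4)=112, E_qq(-2)=-80, E_qq(3)=280.
Local maxima occur where both diagonal entries negative: (1, -2), (4, -2). Count: 2.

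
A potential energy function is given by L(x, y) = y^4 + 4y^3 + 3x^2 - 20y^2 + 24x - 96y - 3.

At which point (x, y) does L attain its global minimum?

L(x,y) separates as P(x) + Q(y) − 3, so its minimum is min P + min Q − 3.
P'(x) = 6x + 24 vanishes at x ∈ {-4}; Q'(y) = 4(y - 3)(y + 2)(y + 4) vanishes at y ∈ {-4, -2, 3}.
Local minima of P (where P''>0): P(-4)=-48. Local minima of Q: Q(-4)=64, Q(3)=-279.
So the global minimum of L is P(-4) + Q(3) − 3 = -48 − 279 − 3 = -330, attained at (-4, 3).

(-4, 3)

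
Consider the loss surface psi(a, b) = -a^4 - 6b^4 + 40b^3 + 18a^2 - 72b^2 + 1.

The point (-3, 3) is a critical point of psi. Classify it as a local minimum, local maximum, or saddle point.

local maximum

The mixed partial ∂²psi/∂a∂b is 0, so the Hessian at any point is diag(psi_aa, psi_bb) = diag(12(-a^2 + 3), 24(-3b^2 + 10b - 6)).
At (-3, 3): H = diag(-72, -72).
Both eigenvalues are negative, so H is negative definite: a local maximum.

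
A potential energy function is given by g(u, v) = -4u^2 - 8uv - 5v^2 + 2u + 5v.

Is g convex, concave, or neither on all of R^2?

g is quadratic, so its Hessian is the constant matrix H = [[-8, -8], [-8, -10]].
det(H) = 16, tr(H) = -18.
det(H) > 0 and tr(H) < 0, so H is negative definite everywhere: concave.

concave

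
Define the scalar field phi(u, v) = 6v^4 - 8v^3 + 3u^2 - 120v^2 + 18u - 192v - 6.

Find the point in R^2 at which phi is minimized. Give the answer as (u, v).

(-3, 4)

phi(u,v) separates as P(u) + Q(v) − 6, so its minimum is min P + min Q − 6.
P'(u) = 6u + 18 vanishes at u ∈ {-3}; Q'(v) = 24(v - 4)(v + 1)(v + 2) vanishes at v ∈ {-2, -1, 4}.
Local minima of P (where P''>0): P(-3)=-27. Local minima of Q: Q(-2)=64, Q(4)=-1664.
So the global minimum of phi is P(-3) + Q(4) − 6 = -27 − 1664 − 6 = -1697, attained at (-3, 4).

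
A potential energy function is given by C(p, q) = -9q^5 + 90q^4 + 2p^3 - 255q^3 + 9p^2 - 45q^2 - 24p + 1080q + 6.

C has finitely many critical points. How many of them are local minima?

2

C separates as a function of p plus a function of q, so ∇C=0 decouples.
∂C/∂p = 6(p - 1)(p + 4) = 0 at p ∈ {-4, 1}; ∂C/∂q = -45(q - 4)(q - 3)(q - 2)(q + 1) = 0 at q ∈ {-1, 2, 3, 4}.
The Hessian is diagonal: diag(C_pp, C_qq). Second derivatives: C_pp(-4)=-30, C_pp(1)=30; C_qq(-1)=2700, C_qq(2)=-270, C_qq(3)=180, C_qq(4)=-450.
Local minima occur where both diagonal entries positive: (1, -1), (1, 3). Count: 2.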